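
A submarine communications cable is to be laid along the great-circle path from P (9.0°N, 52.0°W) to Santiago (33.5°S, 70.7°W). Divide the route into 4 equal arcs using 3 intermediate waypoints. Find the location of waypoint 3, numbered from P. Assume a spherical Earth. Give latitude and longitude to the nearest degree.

Convert each endpoint to a unit vector on the sphere (x = cos φ cos λ, y = cos φ sin λ, z = sin φ).
The central angle between the endpoints is δ = arccos(p₁·p₂) ≈ 0.804 rad (46.1°).
Interpolate at f = 3/4 with slerp weights a = sin((1−f)δ)/sin δ ≈ 0.277, b = sin(fδ)/sin δ ≈ 0.788.
p = a·p₁ + b·p₂ ≈ (0.386, -0.836, -0.391); φ = arcsin(p_z) ≈ -23.03°, λ = atan2(p_y, p_x) ≈ -65.23°.

≈ (23°S, 65°W)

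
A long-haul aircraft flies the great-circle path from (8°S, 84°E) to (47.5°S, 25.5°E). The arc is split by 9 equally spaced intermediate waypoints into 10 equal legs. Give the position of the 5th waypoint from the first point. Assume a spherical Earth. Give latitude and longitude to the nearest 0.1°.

≈ (30.9°S, 60.8°E)

Convert each endpoint to a unit vector on the sphere (x = cos φ cos λ, y = cos φ sin λ, z = sin φ).
The central angle between the endpoints is δ = arccos(p₁·p₂) ≈ 1.102 rad (63.1°).
Interpolate at f = 5/10 with slerp weights a = sin((1−f)δ)/sin δ ≈ 0.587, b = sin(fδ)/sin δ ≈ 0.587.
p = a·p₁ + b·p₂ ≈ (0.419, 0.749, -0.514); φ = arcsin(p_z) ≈ -30.95°, λ = atan2(p_y, p_x) ≈ 60.79°.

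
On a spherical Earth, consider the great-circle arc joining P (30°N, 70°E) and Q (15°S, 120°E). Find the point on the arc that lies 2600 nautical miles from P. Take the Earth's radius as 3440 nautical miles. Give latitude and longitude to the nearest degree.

Write both endpoints as unit vectors p₁, p₂ with components (cos φ cos λ, cos φ sin λ, sin φ).
The central angle between the endpoints is δ = arccos(p₁·p₂) ≈ 1.150 rad (65.9°). The total great-circle distance is δ·R ≈ 1.150 × 3440 ≈ 3957 nmi, so the target fraction is f = 2600/3957 ≈ 0.657.
Interpolate at f ≈ 0.657 with slerp weights a = sin((1−f)δ)/sin δ ≈ 0.421, b = sin(fδ)/sin δ ≈ 0.751.
p = a·p₁ + b·p₂ ≈ (-0.238, 0.971, 0.016); φ = arcsin(p_z) ≈ 0.92°, λ = atan2(p_y, p_x) ≈ 103.78°.

≈ (1°N, 104°E)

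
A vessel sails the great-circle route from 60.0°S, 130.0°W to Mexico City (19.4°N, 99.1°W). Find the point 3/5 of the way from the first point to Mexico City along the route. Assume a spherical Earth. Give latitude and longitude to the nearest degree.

The haversine formula gives a central angle δ ≈ 1.454 rad (83.3°) between the endpoints.
Interpolate at f = 3/5 with slerp weights a = sin((1−f)δ)/sin δ ≈ 0.553, b = sin(fδ)/sin δ ≈ 0.771.
p = a·p₁ + b·p₂ ≈ (-0.293, -0.930, -0.223); φ = arcsin(p_z) ≈ -12.87°, λ = atan2(p_y, p_x) ≈ -107.48°.

≈ 13°S, 107°W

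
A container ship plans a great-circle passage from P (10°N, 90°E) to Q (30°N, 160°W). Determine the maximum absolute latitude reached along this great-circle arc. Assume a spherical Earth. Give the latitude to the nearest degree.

≈ 35°N

The great circle lies in the plane with unit normal n̂ = (p₁ × p₂)/|p₁ × p₂|.
Here n̂_z ≈ +0.819; the vertex latitude is φ_max = arccos|n̂_z| ≈ 35.0°.
Check via Clairaut: cos φ_max = |cos φ₁| · sin C = cos(10.0°)·sin(56.2°) ≈ 0.819, again giving ≈ 35.0°.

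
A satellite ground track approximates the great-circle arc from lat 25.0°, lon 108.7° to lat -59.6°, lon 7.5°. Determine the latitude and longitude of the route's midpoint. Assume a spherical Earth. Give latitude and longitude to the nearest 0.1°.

The haversine formula gives a central angle δ ≈ 2.042 rad (117.0°) between the endpoints.
Interpolate at f = 1/2 with slerp weights a = sin((1−f)δ)/sin δ ≈ 0.957, b = sin(fδ)/sin δ ≈ 0.957.
p = a·p₁ + b·p₂ ≈ (0.202, 0.884, -0.421); φ = arcsin(p_z) ≈ -24.89°, λ = atan2(p_y, p_x) ≈ 77.14°.

≈ lat -24.9°, lon 77.1°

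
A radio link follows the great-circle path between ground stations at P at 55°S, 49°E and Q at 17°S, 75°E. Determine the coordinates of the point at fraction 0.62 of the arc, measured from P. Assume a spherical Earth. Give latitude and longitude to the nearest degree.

≈ 32°S, 68°E

Convert each endpoint to a unit vector on the sphere (x = cos φ cos λ, y = cos φ sin λ, z = sin φ).
The central angle between the endpoints is δ = arccos(p₁·p₂) ≈ 0.749 rad (42.9°).
Interpolate at f = 0.62 with slerp weights a = sin((1−f)δ)/sin δ ≈ 0.412, b = sin(fδ)/sin δ ≈ 0.658.
p = a·p₁ + b·p₂ ≈ (0.318, 0.786, -0.530); φ = arcsin(p_z) ≈ -32.01°, λ = atan2(p_y, p_x) ≈ 67.98°.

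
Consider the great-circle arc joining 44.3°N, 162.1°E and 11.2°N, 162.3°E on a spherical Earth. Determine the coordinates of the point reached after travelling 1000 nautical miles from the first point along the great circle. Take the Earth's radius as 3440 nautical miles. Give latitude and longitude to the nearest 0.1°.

≈ 27.6°N, 162.2°E

From cos δ = sin φ₁ sin φ₂ + cos φ₁ cos φ₂ cos Δλ, the central angle is δ ≈ 0.578 rad (33.1°). The total great-circle distance is δ·R ≈ 0.578 × 3440 ≈ 1987 nmi, so the target fraction is f = 1000/1987 ≈ 0.503.
Interpolate at f ≈ 0.503 with slerp weights a = sin((1−f)δ)/sin δ ≈ 0.518, b = sin(fδ)/sin δ ≈ 0.525.
p = a·p₁ + b·p₂ ≈ (-0.844, 0.271, 0.464); φ = arcsin(p_z) ≈ 27.64°, λ = atan2(p_y, p_x) ≈ 162.22°.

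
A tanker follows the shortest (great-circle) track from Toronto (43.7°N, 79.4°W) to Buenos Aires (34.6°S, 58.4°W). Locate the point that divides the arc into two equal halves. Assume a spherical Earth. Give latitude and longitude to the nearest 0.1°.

Write both endpoints as unit vectors p₁, p₂ with components (cos φ cos λ, cos φ sin λ, sin φ).
The central angle between the endpoints is δ = arccos(p₁·p₂) ≈ 1.407 rad (80.6°).
Interpolate at f = 1/2 with slerp weights a = sin((1−f)δ)/sin δ ≈ 0.656, b = sin(fδ)/sin δ ≈ 0.656.
p = a·p₁ + b·p₂ ≈ (0.370, -0.926, 0.081); φ = arcsin(p_z) ≈ 4.63°, λ = atan2(p_y, p_x) ≈ -68.21°.

≈ 4.6°N, 68.2°W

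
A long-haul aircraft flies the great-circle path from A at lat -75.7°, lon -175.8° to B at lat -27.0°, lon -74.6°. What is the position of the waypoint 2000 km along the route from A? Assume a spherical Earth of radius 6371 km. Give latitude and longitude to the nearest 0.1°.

Write both endpoints as unit vectors p₁, p₂ with components (cos φ cos λ, cos φ sin λ, sin φ).
The central angle between the endpoints is δ = arccos(p₁·p₂) ≈ 1.162 rad (66.6°). The total great-circle distance is δ·R ≈ 1.162 × 6371 ≈ 7405 km, so the target fraction is f = 2000/7405 ≈ 0.270.
Interpolate at f ≈ 0.270 with slerp weights a = sin((1−f)δ)/sin δ ≈ 0.817, b = sin(fδ)/sin δ ≈ 0.336.
p = a·p₁ + b·p₂ ≈ (-0.122, -0.304, -0.945); φ = arcsin(p_z) ≈ -70.89°, λ = atan2(p_y, p_x) ≈ -111.84°.

≈ lat -70.9°, lon -111.8°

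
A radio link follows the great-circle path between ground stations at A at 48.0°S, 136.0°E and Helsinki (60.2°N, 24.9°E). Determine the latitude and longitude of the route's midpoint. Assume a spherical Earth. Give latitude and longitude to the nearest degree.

≈ 10°N, 93°E

Convert each endpoint to a unit vector on the sphere (x = cos φ cos λ, y = cos φ sin λ, z = sin φ).
The central angle between the endpoints is δ = arccos(p₁·p₂) ≈ 2.441 rad (139.9°).
Interpolate at f = 1/2 with slerp weights a = sin((1−f)δ)/sin δ ≈ 1.457, b = sin(fδ)/sin δ ≈ 1.457.
p = a·p₁ + b·p₂ ≈ (-0.045, 0.982, 0.182); φ = arcsin(p_z) ≈ 10.46°, λ = atan2(p_y, p_x) ≈ 92.60°.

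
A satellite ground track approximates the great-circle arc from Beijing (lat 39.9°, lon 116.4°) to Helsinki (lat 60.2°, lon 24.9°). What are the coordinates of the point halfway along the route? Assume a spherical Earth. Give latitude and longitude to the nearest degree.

≈ lat 59°, lon 83°

Convert each endpoint to a unit vector on the sphere (x = cos φ cos λ, y = cos φ sin λ, z = sin φ).
The central angle between the endpoints is δ = arccos(p₁·p₂) ≈ 0.992 rad (56.9°).
Interpolate at f = 1/2 with slerp weights a = sin((1−f)δ)/sin δ ≈ 0.569, b = sin(fδ)/sin δ ≈ 0.569.
p = a·p₁ + b·p₂ ≈ (0.062, 0.510, 0.858); φ = arcsin(p_z) ≈ 59.10°, λ = atan2(p_y, p_x) ≈ 83.02°.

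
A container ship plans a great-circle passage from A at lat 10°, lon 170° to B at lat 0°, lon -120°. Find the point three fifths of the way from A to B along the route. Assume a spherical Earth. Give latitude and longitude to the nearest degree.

≈ lat 5°, lon -148°

Write both endpoints as unit vectors p₁, p₂ with components (cos φ cos λ, cos φ sin λ, sin φ).
The central angle between the endpoints is δ = arccos(p₁·p₂) ≈ 1.227 rad (70.3°).
Interpolate at f = 3/5 with slerp weights a = sin((1−f)δ)/sin δ ≈ 0.501, b = sin(fδ)/sin δ ≈ 0.713.
p = a·p₁ + b·p₂ ≈ (-0.842, -0.532, 0.087); φ = arcsin(p_z) ≈ 4.99°, λ = atan2(p_y, p_x) ≈ -147.72°.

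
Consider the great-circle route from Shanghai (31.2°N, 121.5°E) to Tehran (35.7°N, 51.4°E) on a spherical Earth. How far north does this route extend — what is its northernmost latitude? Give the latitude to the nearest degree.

The great circle lies in the plane with unit normal n̂ = (p₁ × p₂)/|p₁ × p₂|.
Here n̂_z ≈ -0.775; the vertex latitude is φ_max = arccos|n̂_z| ≈ 39.2°.

≈ 39°N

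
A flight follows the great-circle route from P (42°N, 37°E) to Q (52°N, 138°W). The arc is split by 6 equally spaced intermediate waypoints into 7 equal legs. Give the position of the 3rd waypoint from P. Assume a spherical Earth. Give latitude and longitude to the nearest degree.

Write both endpoints as unit vectors p₁, p₂ with components (cos φ cos λ, cos φ sin λ, sin φ).
The central angle between the endpoints is δ = arccos(p₁·p₂) ≈ 1.499 rad (85.9°).
Interpolate at f = 3/7 with slerp weights a = sin((1−f)δ)/sin δ ≈ 0.758, b = sin(fδ)/sin δ ≈ 0.601.
p = a·p₁ + b·p₂ ≈ (0.175, 0.091, 0.980); φ = arcsin(p_z) ≈ 78.63°, λ = atan2(p_y, p_x) ≈ 27.59°.

≈ (79°N, 28°E)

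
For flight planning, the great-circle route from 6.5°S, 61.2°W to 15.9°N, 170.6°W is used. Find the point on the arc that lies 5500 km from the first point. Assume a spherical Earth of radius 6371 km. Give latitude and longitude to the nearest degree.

The haversine formula gives a central angle δ ≈ 1.927 rad (110.4°) between the endpoints. The total great-circle distance is δ·R ≈ 1.927 × 6371 ≈ 12275 km, so the target fraction is f = 5500/12275 ≈ 0.448.
Interpolate at f ≈ 0.448 with slerp weights a = sin((1−f)δ)/sin δ ≈ 0.932, b = sin(fδ)/sin δ ≈ 0.811.
p = a·p₁ + b·p₂ ≈ (-0.323, -0.939, 0.117); φ = arcsin(p_z) ≈ 6.69°, λ = atan2(p_y, p_x) ≈ -108.98°.

≈ 7°N, 109°W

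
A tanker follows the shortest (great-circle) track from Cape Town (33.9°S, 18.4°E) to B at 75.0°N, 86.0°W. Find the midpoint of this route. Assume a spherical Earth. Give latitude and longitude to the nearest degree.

The haversine formula gives a central angle δ ≈ 2.205 rad (126.3°) between the endpoints.
Interpolate at f = 1/2 with slerp weights a = sin((1−f)δ)/sin δ ≈ 1.107, b = sin(fδ)/sin δ ≈ 1.107.
p = a·p₁ + b·p₂ ≈ (0.892, 0.004, 0.452); φ = arcsin(p_z) ≈ 26.87°, λ = atan2(p_y, p_x) ≈ 0.27°.

≈ 27°N, 0°E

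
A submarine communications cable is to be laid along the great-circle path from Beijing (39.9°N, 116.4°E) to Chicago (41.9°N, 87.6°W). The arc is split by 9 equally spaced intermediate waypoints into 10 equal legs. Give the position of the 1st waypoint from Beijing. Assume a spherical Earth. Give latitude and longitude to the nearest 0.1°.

≈ 48.9°N, 120.8°E

Convert each endpoint to a unit vector on the sphere (x = cos φ cos λ, y = cos φ sin λ, z = sin φ).
The central angle between the endpoints is δ = arccos(p₁·p₂) ≈ 1.664 rad (95.4°).
Interpolate at f = 1/10 with slerp weights a = sin((1−f)δ)/sin δ ≈ 1.002, b = sin(fδ)/sin δ ≈ 0.166.
p = a·p₁ + b·p₂ ≈ (-0.337, 0.565, 0.754); φ = arcsin(p_z) ≈ 48.91°, λ = atan2(p_y, p_x) ≈ 120.80°.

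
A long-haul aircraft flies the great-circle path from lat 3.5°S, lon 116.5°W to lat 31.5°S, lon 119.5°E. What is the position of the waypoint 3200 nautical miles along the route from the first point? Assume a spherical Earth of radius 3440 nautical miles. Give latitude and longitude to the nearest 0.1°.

Convert each endpoint to a unit vector on the sphere (x = cos φ cos λ, y = cos φ sin λ, z = sin φ).
The central angle between the endpoints is δ = arccos(p₁·p₂) ≈ 2.031 rad (116.4°). The total great-circle distance is δ·R ≈ 2.031 × 3440 ≈ 6986 nmi, so the target fraction is f = 3200/6986 ≈ 0.458.
Interpolate at f ≈ 0.458 with slerp weights a = sin((1−f)δ)/sin δ ≈ 0.995, b = sin(fδ)/sin δ ≈ 0.895.
p = a·p₁ + b·p₂ ≈ (-0.819, -0.225, -0.528); φ = arcsin(p_z) ≈ -31.89°, λ = atan2(p_y, p_x) ≈ -164.65°.

≈ lat 31.9°S, lon 164.7°W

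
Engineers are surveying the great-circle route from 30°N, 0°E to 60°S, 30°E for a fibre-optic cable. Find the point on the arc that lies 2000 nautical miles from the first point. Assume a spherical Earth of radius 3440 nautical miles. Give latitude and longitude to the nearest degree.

Convert each endpoint to a unit vector on the sphere (x = cos φ cos λ, y = cos φ sin λ, z = sin φ).
The central angle between the endpoints is δ = arccos(p₁·p₂) ≈ 1.629 rad (93.3°). The total great-circle distance is δ·R ≈ 1.629 × 3440 ≈ 5603 nmi, so the target fraction is f = 2000/5603 ≈ 0.357.
Interpolate at f ≈ 0.357 with slerp weights a = sin((1−f)δ)/sin δ ≈ 0.868, b = sin(fδ)/sin δ ≈ 0.550.
p = a·p₁ + b·p₂ ≈ (0.990, 0.138, -0.043); φ = arcsin(p_z) ≈ -2.44°, λ = atan2(p_y, p_x) ≈ 7.91°.

≈ 2°S, 8°E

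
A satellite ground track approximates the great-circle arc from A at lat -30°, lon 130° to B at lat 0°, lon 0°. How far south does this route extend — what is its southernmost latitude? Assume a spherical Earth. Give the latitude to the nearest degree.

≈ -37°

The great circle lies in the plane with unit normal n̂ = (p₁ × p₂)/|p₁ × p₂|.
Here n̂_z ≈ -0.799; the vertex latitude is φ_max = arccos|n̂_z| ≈ 37.0°.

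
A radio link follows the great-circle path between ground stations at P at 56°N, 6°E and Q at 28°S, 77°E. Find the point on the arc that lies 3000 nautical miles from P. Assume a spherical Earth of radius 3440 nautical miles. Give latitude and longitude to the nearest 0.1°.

≈ 18.2°N, 49.7°E

From cos δ = sin φ₁ sin φ₂ + cos φ₁ cos φ₂ cos Δλ, the central angle is δ ≈ 1.801 rad (103.2°). The total great-circle distance is δ·R ≈ 1.801 × 3440 ≈ 6196 nmi, so the target fraction is f = 3000/6196 ≈ 0.484.
Interpolate at f ≈ 0.484 with slerp weights a = sin((1−f)δ)/sin δ ≈ 0.823, b = sin(fδ)/sin δ ≈ 0.786.
p = a·p₁ + b·p₂ ≈ (0.614, 0.725, 0.313); φ = arcsin(p_z) ≈ 18.24°, λ = atan2(p_y, p_x) ≈ 49.73°.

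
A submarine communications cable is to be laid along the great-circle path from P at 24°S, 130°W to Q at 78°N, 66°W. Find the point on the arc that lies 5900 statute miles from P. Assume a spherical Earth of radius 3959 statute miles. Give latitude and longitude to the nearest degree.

The haversine formula gives a central angle δ ≈ 1.891 rad (108.3°) between the endpoints. The total great-circle distance is δ·R ≈ 1.891 × 3959 ≈ 7486 mi, so the target fraction is f = 5900/7486 ≈ 0.788.
Interpolate at f ≈ 0.788 with slerp weights a = sin((1−f)δ)/sin δ ≈ 0.411, b = sin(fδ)/sin δ ≈ 1.050.
p = a·p₁ + b·p₂ ≈ (-0.152, -0.487, 0.860); φ = arcsin(p_z) ≈ 59.32°, λ = atan2(p_y, p_x) ≈ -107.38°.

≈ 59°N, 107°W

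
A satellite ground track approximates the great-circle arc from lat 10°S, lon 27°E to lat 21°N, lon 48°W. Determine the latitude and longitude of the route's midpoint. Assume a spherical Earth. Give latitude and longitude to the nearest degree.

≈ lat 7°N, lon 9°W

Write both endpoints as unit vectors p₁, p₂ with components (cos φ cos λ, cos φ sin λ, sin φ).
The central angle between the endpoints is δ = arccos(p₁·p₂) ≈ 1.394 rad (79.9°).
Interpolate at f = 1/2 with slerp weights a = sin((1−f)δ)/sin δ ≈ 0.652, b = sin(fδ)/sin δ ≈ 0.652.
p = a·p₁ + b·p₂ ≈ (0.980, -0.161, 0.120); φ = arcsin(p_z) ≈ 6.92°, λ = atan2(p_y, p_x) ≈ -9.33°.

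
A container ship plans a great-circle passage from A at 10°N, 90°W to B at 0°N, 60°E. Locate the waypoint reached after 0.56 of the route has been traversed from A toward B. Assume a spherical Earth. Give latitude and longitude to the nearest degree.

Convert each endpoint to a unit vector on the sphere (x = cos φ cos λ, y = cos φ sin λ, z = sin φ).
The central angle between the endpoints is δ = arccos(p₁·p₂) ≈ 2.592 rad (148.5°).
Interpolate at f = 0.56 with slerp weights a = sin((1−f)δ)/sin δ ≈ 1.741, b = sin(fδ)/sin δ ≈ 1.902.
p = a·p₁ + b·p₂ ≈ (0.951, -0.067, 0.302); φ = arcsin(p_z) ≈ 17.59°, λ = atan2(p_y, p_x) ≈ -4.05°.

≈ 18°N, 4°W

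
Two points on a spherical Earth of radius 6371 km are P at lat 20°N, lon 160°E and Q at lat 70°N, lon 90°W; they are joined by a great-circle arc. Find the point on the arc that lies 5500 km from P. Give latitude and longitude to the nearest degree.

Write both endpoints as unit vectors p₁, p₂ with components (cos φ cos λ, cos φ sin λ, sin φ).
The central angle between the endpoints is δ = arccos(p₁·p₂) ≈ 1.358 rad (77.8°). The total great-circle distance is δ·R ≈ 1.358 × 6371 ≈ 8650 km, so the target fraction is f = 5500/8650 ≈ 0.636.
Interpolate at f ≈ 0.636 with slerp weights a = sin((1−f)δ)/sin δ ≈ 0.486, b = sin(fδ)/sin δ ≈ 0.778.
p = a·p₁ + b·p₂ ≈ (-0.429, -0.110, 0.897); φ = arcsin(p_z) ≈ 63.73°, λ = atan2(p_y, p_x) ≈ -165.62°.

≈ lat 64°N, lon 166°W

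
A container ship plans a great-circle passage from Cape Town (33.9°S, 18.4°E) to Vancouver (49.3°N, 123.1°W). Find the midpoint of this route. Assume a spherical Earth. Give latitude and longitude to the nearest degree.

The haversine formula gives a central angle δ ≈ 2.580 rad (147.8°) between the endpoints.
Interpolate at f = 1/2 with slerp weights a = sin((1−f)δ)/sin δ ≈ 1.804, b = sin(fδ)/sin δ ≈ 1.804.
p = a·p₁ + b·p₂ ≈ (0.779, -0.513, 0.362); φ = arcsin(p_z) ≈ 21.20°, λ = atan2(p_y, p_x) ≈ -33.38°.

≈ 21°N, 33°W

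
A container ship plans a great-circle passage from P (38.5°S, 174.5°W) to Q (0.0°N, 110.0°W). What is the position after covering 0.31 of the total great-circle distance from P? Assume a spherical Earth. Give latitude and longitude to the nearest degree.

Write both endpoints as unit vectors p₁, p₂ with components (cos φ cos λ, cos φ sin λ, sin φ).
The central angle between the endpoints is δ = arccos(p₁·p₂) ≈ 1.227 rad (70.3°).
Interpolate at f = 0.31 with slerp weights a = sin((1−f)δ)/sin δ ≈ 0.796, b = sin(fδ)/sin δ ≈ 0.394.
p = a·p₁ + b·p₂ ≈ (-0.755, -0.430, -0.495); φ = arcsin(p_z) ≈ -29.69°, λ = atan2(p_y, p_x) ≈ -150.31°.

≈ (30°S, 150°W)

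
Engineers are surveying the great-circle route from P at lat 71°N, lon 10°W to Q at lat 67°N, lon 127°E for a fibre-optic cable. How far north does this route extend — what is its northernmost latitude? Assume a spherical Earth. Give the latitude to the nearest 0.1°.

The great circle lies in the plane with unit normal n̂ = (p₁ × p₂)/|p₁ × p₂|.
Here n̂_z ≈ +0.138; the vertex latitude is φ_max = arccos|n̂_z| ≈ 82.1°.

≈ 82.1°N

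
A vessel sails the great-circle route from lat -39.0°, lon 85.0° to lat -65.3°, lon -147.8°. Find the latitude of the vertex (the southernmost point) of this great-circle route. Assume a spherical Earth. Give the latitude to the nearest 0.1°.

≈ -73.8°

The great circle lies in the plane with unit normal n̂ = (p₁ × p₂)/|p₁ × p₂|.
Here n̂_z ≈ +0.279; the vertex latitude is φ_max = arccos|n̂_z| ≈ 73.8°.
Check via Clairaut: cos φ_max = |cos φ₁| · sin C = cos(39.0°)·sin(159.0°) ≈ 0.279, again giving ≈ 73.8°.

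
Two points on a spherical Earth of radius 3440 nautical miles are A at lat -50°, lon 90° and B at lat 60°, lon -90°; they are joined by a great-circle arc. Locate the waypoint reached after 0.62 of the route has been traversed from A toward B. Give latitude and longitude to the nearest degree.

Write both endpoints as unit vectors p₁, p₂ with components (cos φ cos λ, cos φ sin λ, sin φ).
The central angle between the endpoints is δ = arccos(p₁·p₂) ≈ 2.967 rad (170.0°).
Interpolate at f = 0.62 with slerp weights a = sin((1−f)δ)/sin δ ≈ 5.202, b = sin(fδ)/sin δ ≈ 5.552.
p = a·p₁ + b·p₂ ≈ (0.000, 0.568, 0.823); φ = arcsin(p_z) ≈ 55.40°, λ = atan2(p_y, p_x) ≈ 90.00°.

≈ lat 55°, lon 90°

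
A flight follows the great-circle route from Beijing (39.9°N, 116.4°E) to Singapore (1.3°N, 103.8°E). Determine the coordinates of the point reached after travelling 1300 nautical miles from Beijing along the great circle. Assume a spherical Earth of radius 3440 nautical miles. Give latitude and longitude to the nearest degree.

≈ 19°N, 109°E

The haversine formula gives a central angle δ ≈ 0.703 rad (40.3°) between the endpoints. The total great-circle distance is δ·R ≈ 0.703 × 3440 ≈ 2418 nmi, so the target fraction is f = 1300/2418 ≈ 0.538.
Interpolate at f ≈ 0.538 with slerp weights a = sin((1−f)δ)/sin δ ≈ 0.494, b = sin(fδ)/sin δ ≈ 0.571.
p = a·p₁ + b·p₂ ≈ (-0.305, 0.894, 0.330); φ = arcsin(p_z) ≈ 19.25°, λ = atan2(p_y, p_x) ≈ 108.82°.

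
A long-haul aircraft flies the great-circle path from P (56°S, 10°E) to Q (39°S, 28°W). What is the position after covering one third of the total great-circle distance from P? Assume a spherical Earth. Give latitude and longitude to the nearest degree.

The haversine formula gives a central angle δ ≈ 0.527 rad (30.2°) between the endpoints.
Interpolate at f = 1/3 with slerp weights a = sin((1−f)δ)/sin δ ≈ 0.684, b = sin(fδ)/sin δ ≈ 0.347.
p = a·p₁ + b·p₂ ≈ (0.615, -0.060, -0.786); φ = arcsin(p_z) ≈ -51.81°, λ = atan2(p_y, p_x) ≈ -5.60°.

≈ (52°S, 6°W)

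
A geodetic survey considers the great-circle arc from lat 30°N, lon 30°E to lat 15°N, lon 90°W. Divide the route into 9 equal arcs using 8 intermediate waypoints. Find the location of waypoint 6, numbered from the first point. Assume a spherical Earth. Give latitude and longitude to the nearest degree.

≈ lat 34°N, lon 57°W

Convert each endpoint to a unit vector on the sphere (x = cos φ cos λ, y = cos φ sin λ, z = sin φ).
The central angle between the endpoints is δ = arccos(p₁·p₂) ≈ 1.864 rad (106.8°).
Interpolate at f = 6/9 with slerp weights a = sin((1−f)δ)/sin δ ≈ 0.608, b = sin(fδ)/sin δ ≈ 0.989.
p = a·p₁ + b·p₂ ≈ (0.456, -0.692, 0.560); φ = arcsin(p_z) ≈ 34.05°, λ = atan2(p_y, p_x) ≈ -56.61°.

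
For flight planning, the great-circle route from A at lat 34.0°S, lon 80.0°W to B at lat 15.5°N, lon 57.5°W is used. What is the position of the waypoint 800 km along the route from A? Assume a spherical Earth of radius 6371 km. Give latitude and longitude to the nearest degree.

≈ lat 28°S, lon 76°W

Write both endpoints as unit vectors p₁, p₂ with components (cos φ cos λ, cos φ sin λ, sin φ).
The central angle between the endpoints is δ = arccos(p₁·p₂) ≈ 0.941 rad (53.9°). The total great-circle distance is δ·R ≈ 0.941 × 6371 ≈ 5998 km, so the target fraction is f = 800/5998 ≈ 0.133.
Interpolate at f ≈ 0.133 with slerp weights a = sin((1−f)δ)/sin δ ≈ 0.901, b = sin(fδ)/sin δ ≈ 0.155.
p = a·p₁ + b·p₂ ≈ (0.210, -0.861, -0.462); φ = arcsin(p_z) ≈ -27.54°, λ = atan2(p_y, p_x) ≈ -76.31°.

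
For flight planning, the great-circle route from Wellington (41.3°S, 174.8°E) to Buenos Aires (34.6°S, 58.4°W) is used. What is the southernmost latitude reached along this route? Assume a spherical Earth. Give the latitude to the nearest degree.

≈ 60°S

The great circle lies in the plane with unit normal n̂ = (p₁ × p₂)/|p₁ × p₂|.
Here n̂_z ≈ +0.495; the vertex latitude is φ_max = arccos|n̂_z| ≈ 60.3°.
Check via Clairaut: cos φ_max = |cos φ₁| · sin C = cos(41.3°)·sin(138.8°) ≈ 0.495, again giving ≈ 60.3°.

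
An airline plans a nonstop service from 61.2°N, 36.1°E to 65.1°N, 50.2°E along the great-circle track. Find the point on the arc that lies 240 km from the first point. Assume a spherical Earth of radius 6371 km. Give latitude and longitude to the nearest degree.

Convert each endpoint to a unit vector on the sphere (x = cos φ cos λ, y = cos φ sin λ, z = sin φ).
The central angle between the endpoints is δ = arccos(p₁·p₂) ≈ 0.130 rad (7.4°). The total great-circle distance is δ·R ≈ 0.130 × 6371 ≈ 828 km, so the target fraction is f = 240/828 ≈ 0.290.
Interpolate at f ≈ 0.290 with slerp weights a = sin((1−f)δ)/sin δ ≈ 0.711, b = sin(fδ)/sin δ ≈ 0.291.
p = a·p₁ + b·p₂ ≈ (0.355, 0.296, 0.887); φ = arcsin(p_z) ≈ 62.47°, λ = atan2(p_y, p_x) ≈ 39.80°.

≈ 62°N, 40°E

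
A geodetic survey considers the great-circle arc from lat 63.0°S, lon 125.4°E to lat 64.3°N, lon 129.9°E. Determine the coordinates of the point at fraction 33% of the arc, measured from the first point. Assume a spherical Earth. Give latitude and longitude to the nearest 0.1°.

≈ lat 21.0°S, lon 127.2°E

Write both endpoints as unit vectors p₁, p₂ with components (cos φ cos λ, cos φ sin λ, sin φ).
The central angle between the endpoints is δ = arccos(p₁·p₂) ≈ 2.223 rad (127.3°).
Interpolate at f = 0.33 with slerp weights a = sin((1−f)δ)/sin δ ≈ 1.254, b = sin(fδ)/sin δ ≈ 0.842.
p = a·p₁ + b·p₂ ≈ (-0.564, 0.744, -0.358); φ = arcsin(p_z) ≈ -20.99°, λ = atan2(p_y, p_x) ≈ 127.16°.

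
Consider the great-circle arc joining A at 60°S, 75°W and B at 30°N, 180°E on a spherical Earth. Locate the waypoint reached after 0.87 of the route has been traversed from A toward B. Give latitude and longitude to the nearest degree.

≈ 17°N, 170°W

Write both endpoints as unit vectors p₁, p₂ with components (cos φ cos λ, cos φ sin λ, sin φ).
The central angle between the endpoints is δ = arccos(p₁·p₂) ≈ 2.147 rad (123.0°).
Interpolate at f = 0.87 with slerp weights a = sin((1−f)δ)/sin δ ≈ 0.329, b = sin(fδ)/sin δ ≈ 1.140.
p = a·p₁ + b·p₂ ≈ (-0.945, -0.159, 0.286); φ = arcsin(p_z) ≈ 16.59°, λ = atan2(p_y, p_x) ≈ -170.47°.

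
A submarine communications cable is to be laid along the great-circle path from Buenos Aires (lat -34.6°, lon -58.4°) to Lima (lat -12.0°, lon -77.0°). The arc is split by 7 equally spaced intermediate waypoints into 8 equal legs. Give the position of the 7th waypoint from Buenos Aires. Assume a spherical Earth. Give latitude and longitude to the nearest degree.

≈ lat -15°, lon -75°

Convert each endpoint to a unit vector on the sphere (x = cos φ cos λ, y = cos φ sin λ, z = sin φ).
The central angle between the endpoints is δ = arccos(p₁·p₂) ≈ 0.492 rad (28.2°).
Interpolate at f = 7/8 with slerp weights a = sin((1−f)δ)/sin δ ≈ 0.130, b = sin(fδ)/sin δ ≈ 0.883.
p = a·p₁ + b·p₂ ≈ (0.251, -0.933, -0.258); φ = arcsin(p_z) ≈ -14.93°, λ = atan2(p_y, p_x) ≈ -74.97°.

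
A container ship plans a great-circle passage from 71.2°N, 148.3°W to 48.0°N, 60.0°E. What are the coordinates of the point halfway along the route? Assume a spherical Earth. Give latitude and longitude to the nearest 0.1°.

≈ 76.2°N, 81.6°E

Write both endpoints as unit vectors p₁, p₂ with components (cos φ cos λ, cos φ sin λ, sin φ).
The central angle between the endpoints is δ = arccos(p₁·p₂) ≈ 1.031 rad (59.1°).
Interpolate at f = 1/2 with slerp weights a = sin((1−f)δ)/sin δ ≈ 0.575, b = sin(fδ)/sin δ ≈ 0.575.
p = a·p₁ + b·p₂ ≈ (0.035, 0.236, 0.971); φ = arcsin(p_z) ≈ 76.22°, λ = atan2(p_y, p_x) ≈ 81.63°.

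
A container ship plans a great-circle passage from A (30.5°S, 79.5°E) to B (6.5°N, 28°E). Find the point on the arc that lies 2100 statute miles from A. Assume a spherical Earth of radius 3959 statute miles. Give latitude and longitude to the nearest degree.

The haversine formula gives a central angle δ ≈ 1.075 rad (61.6°) between the endpoints. The total great-circle distance is δ·R ≈ 1.075 × 3959 ≈ 4257 mi, so the target fraction is f = 2100/4257 ≈ 0.493.
Interpolate at f ≈ 0.493 with slerp weights a = sin((1−f)δ)/sin δ ≈ 0.589, b = sin(fδ)/sin δ ≈ 0.575.
p = a·p₁ + b·p₂ ≈ (0.597, 0.767, -0.234); φ = arcsin(p_z) ≈ -13.53°, λ = atan2(p_y, p_x) ≈ 52.12°.

≈ (14°S, 52°E)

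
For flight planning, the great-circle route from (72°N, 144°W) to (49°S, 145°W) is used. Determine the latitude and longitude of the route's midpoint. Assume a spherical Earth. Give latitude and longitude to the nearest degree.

≈ (12°N, 145°W)

Write both endpoints as unit vectors p₁, p₂ with components (cos φ cos λ, cos φ sin λ, sin φ).
The central angle between the endpoints is δ = arccos(p₁·p₂) ≈ 2.112 rad (121.0°).
Interpolate at f = 1/2 with slerp weights a = sin((1−f)δ)/sin δ ≈ 1.015, b = sin(fδ)/sin δ ≈ 1.015.
p = a·p₁ + b·p₂ ≈ (-0.800, -0.567, 0.199); φ = arcsin(p_z) ≈ 11.50°, λ = atan2(p_y, p_x) ≈ -144.68°.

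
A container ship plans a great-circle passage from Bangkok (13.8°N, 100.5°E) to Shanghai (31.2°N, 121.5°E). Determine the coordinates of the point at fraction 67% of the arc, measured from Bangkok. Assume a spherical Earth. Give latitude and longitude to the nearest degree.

≈ (26°N, 114°E)

From cos δ = sin φ₁ sin φ₂ + cos φ₁ cos φ₂ cos Δλ, the central angle is δ ≈ 0.453 rad (26.0°).
Interpolate at f = 0.67 with slerp weights a = sin((1−f)δ)/sin δ ≈ 0.340, b = sin(fδ)/sin δ ≈ 0.683.
p = a·p₁ + b·p₂ ≈ (-0.365, 0.823, 0.435); φ = arcsin(p_z) ≈ 25.78°, λ = atan2(p_y, p_x) ≈ 113.94°.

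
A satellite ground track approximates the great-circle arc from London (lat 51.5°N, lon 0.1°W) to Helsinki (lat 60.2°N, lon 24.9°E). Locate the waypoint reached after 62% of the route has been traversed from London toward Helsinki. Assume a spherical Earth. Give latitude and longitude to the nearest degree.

Convert each endpoint to a unit vector on the sphere (x = cos φ cos λ, y = cos φ sin λ, z = sin φ).
The central angle between the endpoints is δ = arccos(p₁·p₂) ≈ 0.286 rad (16.4°).
Interpolate at f = 0.62 with slerp weights a = sin((1−f)δ)/sin δ ≈ 0.384, b = sin(fδ)/sin δ ≈ 0.625.
p = a·p₁ + b·p₂ ≈ (0.521, 0.130, 0.843); φ = arcsin(p_z) ≈ 57.50°, λ = atan2(p_y, p_x) ≈ 14.05°.

≈ lat 58°N, lon 14°E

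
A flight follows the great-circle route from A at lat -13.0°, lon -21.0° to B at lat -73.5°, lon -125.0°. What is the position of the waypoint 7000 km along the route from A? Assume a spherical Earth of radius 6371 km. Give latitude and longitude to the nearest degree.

Convert each endpoint to a unit vector on the sphere (x = cos φ cos λ, y = cos φ sin λ, z = sin φ).
The central angle between the endpoints is δ = arccos(p₁·p₂) ≈ 1.422 rad (81.4°). The total great-circle distance is δ·R ≈ 1.422 × 6371 ≈ 9056 km, so the target fraction is f = 7000/9056 ≈ 0.773.
Interpolate at f ≈ 0.773 with slerp weights a = sin((1−f)δ)/sin δ ≈ 0.321, b = sin(fδ)/sin δ ≈ 0.901.
p = a·p₁ + b·p₂ ≈ (0.145, -0.322, -0.936); φ = arcsin(p_z) ≈ -69.34°, λ = atan2(p_y, p_x) ≈ -65.72°.

≈ lat -69°, lon -66°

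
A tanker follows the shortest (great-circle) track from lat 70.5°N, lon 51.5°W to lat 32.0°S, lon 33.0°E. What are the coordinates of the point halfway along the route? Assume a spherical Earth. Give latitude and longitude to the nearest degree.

≈ lat 24°N, lon 12°E

Convert each endpoint to a unit vector on the sphere (x = cos φ cos λ, y = cos φ sin λ, z = sin φ).
The central angle between the endpoints is δ = arccos(p₁·p₂) ≈ 2.063 rad (118.2°).
Interpolate at f = 1/2 with slerp weights a = sin((1−f)δ)/sin δ ≈ 0.973, b = sin(fδ)/sin δ ≈ 0.973.
p = a·p₁ + b·p₂ ≈ (0.895, 0.195, 0.402); φ = arcsin(p_z) ≈ 23.69°, λ = atan2(p_y, p_x) ≈ 12.32°.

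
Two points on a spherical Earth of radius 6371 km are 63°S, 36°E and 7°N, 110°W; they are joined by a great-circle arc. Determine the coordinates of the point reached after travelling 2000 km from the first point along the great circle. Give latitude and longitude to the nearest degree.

The haversine formula gives a central angle δ ≈ 2.074 rad (118.8°) between the endpoints. The total great-circle distance is δ·R ≈ 2.074 × 6371 ≈ 13213 km, so the target fraction is f = 2000/13213 ≈ 0.151.
Interpolate at f ≈ 0.151 with slerp weights a = sin((1−f)δ)/sin δ ≈ 1.121, b = sin(fδ)/sin δ ≈ 0.352.
p = a·p₁ + b·p₂ ≈ (0.292, -0.030, -0.956); φ = arcsin(p_z) ≈ -72.93°, λ = atan2(p_y, p_x) ≈ -5.78°.

≈ 73°S, 6°W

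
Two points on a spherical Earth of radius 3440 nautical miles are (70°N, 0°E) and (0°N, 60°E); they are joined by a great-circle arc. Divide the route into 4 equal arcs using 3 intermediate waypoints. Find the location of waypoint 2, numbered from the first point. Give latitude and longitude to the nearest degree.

≈ (38°N, 46°E)

The haversine formula gives a central angle δ ≈ 1.399 rad (80.2°) between the endpoints.
Interpolate at f = 2/4 with slerp weights a = sin((1−f)δ)/sin δ ≈ 0.653, b = sin(fδ)/sin δ ≈ 0.653.
p = a·p₁ + b·p₂ ≈ (0.550, 0.566, 0.614); φ = arcsin(p_z) ≈ 37.88°, λ = atan2(p_y, p_x) ≈ 45.81°.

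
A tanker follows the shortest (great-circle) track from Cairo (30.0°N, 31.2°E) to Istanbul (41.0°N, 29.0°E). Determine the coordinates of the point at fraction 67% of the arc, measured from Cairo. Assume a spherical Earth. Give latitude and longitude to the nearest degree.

The haversine formula gives a central angle δ ≈ 0.194 rad (11.1°) between the endpoints.
Interpolate at f = 0.67 with slerp weights a = sin((1−f)δ)/sin δ ≈ 0.332, b = sin(fδ)/sin δ ≈ 0.672.
p = a·p₁ + b·p₂ ≈ (0.690, 0.395, 0.607); φ = arcsin(p_z) ≈ 37.37°, λ = atan2(p_y, p_x) ≈ 29.80°.

≈ 37°N, 30°E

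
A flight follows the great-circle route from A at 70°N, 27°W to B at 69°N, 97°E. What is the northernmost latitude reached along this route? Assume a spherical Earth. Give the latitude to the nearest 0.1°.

The great circle lies in the plane with unit normal n̂ = (p₁ × p₂)/|p₁ × p₂|.
Here n̂_z ≈ +0.173; the vertex latitude is φ_max = arccos|n̂_z| ≈ 80.1°.
Check via Clairaut: cos φ_max = |cos φ₁| · sin C = cos(70.0°)·sin(30.3°) ≈ 0.173, again giving ≈ 80.1°.

≈ 80.1°N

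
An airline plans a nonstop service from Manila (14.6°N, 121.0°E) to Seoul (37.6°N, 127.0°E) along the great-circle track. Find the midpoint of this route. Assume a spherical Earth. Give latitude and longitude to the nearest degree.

Convert each endpoint to a unit vector on the sphere (x = cos φ cos λ, y = cos φ sin λ, z = sin φ).
The central angle between the endpoints is δ = arccos(p₁·p₂) ≈ 0.412 rad (23.6°).
Interpolate at f = 1/2 with slerp weights a = sin((1−f)δ)/sin δ ≈ 0.511, b = sin(fδ)/sin δ ≈ 0.511.
p = a·p₁ + b·p₂ ≈ (-0.498, 0.747, 0.440); φ = arcsin(p_z) ≈ 26.13°, λ = atan2(p_y, p_x) ≈ 123.70°.

≈ (26°N, 124°E)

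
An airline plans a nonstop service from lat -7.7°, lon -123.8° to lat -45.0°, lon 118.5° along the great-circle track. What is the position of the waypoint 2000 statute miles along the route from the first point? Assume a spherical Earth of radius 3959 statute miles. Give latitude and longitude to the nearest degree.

≈ lat -29°, lon -145°

Convert each endpoint to a unit vector on the sphere (x = cos φ cos λ, y = cos φ sin λ, z = sin φ).
The central angle between the endpoints is δ = arccos(p₁·p₂) ≈ 1.804 rad (103.4°). The total great-circle distance is δ·R ≈ 1.804 × 3959 ≈ 7142 mi, so the target fraction is f = 2000/7142 ≈ 0.280.
Interpolate at f ≈ 0.280 with slerp weights a = sin((1−f)δ)/sin δ ≈ 0.990, b = sin(fδ)/sin δ ≈ 0.497.
p = a·p₁ + b·p₂ ≈ (-0.714, -0.506, -0.484); φ = arcsin(p_z) ≈ -28.97°, λ = atan2(p_y, p_x) ≈ -144.65°.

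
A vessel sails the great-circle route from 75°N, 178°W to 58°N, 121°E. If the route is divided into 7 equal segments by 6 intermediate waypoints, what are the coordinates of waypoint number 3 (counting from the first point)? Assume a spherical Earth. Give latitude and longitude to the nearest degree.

From cos δ = sin φ₁ sin φ₂ + cos φ₁ cos φ₂ cos Δλ, the central angle is δ ≈ 0.483 rad (27.7°).
Interpolate at f = 3/7 with slerp weights a = sin((1−f)δ)/sin δ ≈ 0.587, b = sin(fδ)/sin δ ≈ 0.443.
p = a·p₁ + b·p₂ ≈ (-0.273, 0.196, 0.942); φ = arcsin(p_z) ≈ 70.40°, λ = atan2(p_y, p_x) ≈ 144.32°.

≈ 70°N, 144°E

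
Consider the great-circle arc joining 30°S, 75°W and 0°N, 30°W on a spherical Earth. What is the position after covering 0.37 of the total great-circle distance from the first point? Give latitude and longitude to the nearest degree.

≈ 20°S, 57°W

Convert each endpoint to a unit vector on the sphere (x = cos φ cos λ, y = cos φ sin λ, z = sin φ).
The central angle between the endpoints is δ = arccos(p₁·p₂) ≈ 0.912 rad (52.2°).
Interpolate at f = 0.37 with slerp weights a = sin((1−f)δ)/sin δ ≈ 0.687, b = sin(fδ)/sin δ ≈ 0.419.
p = a·p₁ + b·p₂ ≈ (0.517, -0.784, -0.344); φ = arcsin(p_z) ≈ -20.10°, λ = atan2(p_y, p_x) ≈ -56.63°.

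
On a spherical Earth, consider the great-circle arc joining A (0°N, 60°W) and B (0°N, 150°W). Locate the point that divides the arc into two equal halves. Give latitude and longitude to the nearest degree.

≈ (0°N, 105°W)

From cos δ = sin φ₁ sin φ₂ + cos φ₁ cos φ₂ cos Δλ, the central angle is δ ≈ 1.571 rad (90.0°).
Interpolate at f = 1/2 with slerp weights a = sin((1−f)δ)/sin δ ≈ 0.707, b = sin(fδ)/sin δ ≈ 0.707.
p = a·p₁ + b·p₂ ≈ (-0.259, -0.966, 0.000); φ = arcsin(p_z) ≈ 0.00°, λ = atan2(p_y, p_x) ≈ -105.00°.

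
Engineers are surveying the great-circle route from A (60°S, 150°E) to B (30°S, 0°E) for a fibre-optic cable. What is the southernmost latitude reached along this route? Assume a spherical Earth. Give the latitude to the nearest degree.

The great circle lies in the plane with unit normal n̂ = (p₁ × p₂)/|p₁ × p₂|.
Here n̂_z ≈ -0.217; the vertex latitude is φ_max = arccos|n̂_z| ≈ 77.5°.
Check via Clairaut: cos φ_max = |cos φ₁| · sin C = cos(60.0°)·sin(154.3°) ≈ 0.217, again giving ≈ 77.5°.

≈ 77°S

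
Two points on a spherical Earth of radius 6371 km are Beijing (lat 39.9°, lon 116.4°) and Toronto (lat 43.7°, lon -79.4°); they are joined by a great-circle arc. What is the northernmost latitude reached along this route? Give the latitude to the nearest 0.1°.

The great circle lies in the plane with unit normal n̂ = (p₁ × p₂)/|p₁ × p₂|.
Here n̂_z ≈ +0.152; the vertex latitude is φ_max = arccos|n̂_z| ≈ 81.3°.
Check via Clairaut: cos φ_max = |cos φ₁| · sin C = cos(39.9°)·sin(11.4°) ≈ 0.152, again giving ≈ 81.3°.

≈ 81.3°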